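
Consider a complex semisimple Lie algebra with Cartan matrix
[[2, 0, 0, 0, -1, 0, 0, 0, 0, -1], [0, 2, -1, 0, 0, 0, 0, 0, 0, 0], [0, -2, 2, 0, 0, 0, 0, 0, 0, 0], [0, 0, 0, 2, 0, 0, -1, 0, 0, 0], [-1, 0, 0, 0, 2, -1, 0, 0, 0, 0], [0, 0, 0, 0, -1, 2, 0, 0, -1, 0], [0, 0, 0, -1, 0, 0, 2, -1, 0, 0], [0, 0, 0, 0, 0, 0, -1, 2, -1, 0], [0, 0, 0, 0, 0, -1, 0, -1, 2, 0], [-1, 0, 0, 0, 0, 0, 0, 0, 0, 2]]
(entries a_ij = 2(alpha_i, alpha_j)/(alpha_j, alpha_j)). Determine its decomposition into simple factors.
A_8 (sl(9)) + B_2 (so(5))

The diagram associated to this matrix has two connected components: the simple roots {alpha_1, alpha_4, alpha_5, alpha_6, alpha_7, alpha_8, alpha_9, alpha_10} form a chain of 8 nodes with single edges (A_8), and {alpha_2, alpha_3} form a chain of 2 nodes with a double edge at one end; the terminal node there is the unique short simple root (B_2). A semisimple Lie algebra decomposes uniquely as the direct sum of simple ideals, one per connected component of its Dynkin diagram, so g ≅ A_8 ⊕ B_2 (dimension 80 + 10 = 90).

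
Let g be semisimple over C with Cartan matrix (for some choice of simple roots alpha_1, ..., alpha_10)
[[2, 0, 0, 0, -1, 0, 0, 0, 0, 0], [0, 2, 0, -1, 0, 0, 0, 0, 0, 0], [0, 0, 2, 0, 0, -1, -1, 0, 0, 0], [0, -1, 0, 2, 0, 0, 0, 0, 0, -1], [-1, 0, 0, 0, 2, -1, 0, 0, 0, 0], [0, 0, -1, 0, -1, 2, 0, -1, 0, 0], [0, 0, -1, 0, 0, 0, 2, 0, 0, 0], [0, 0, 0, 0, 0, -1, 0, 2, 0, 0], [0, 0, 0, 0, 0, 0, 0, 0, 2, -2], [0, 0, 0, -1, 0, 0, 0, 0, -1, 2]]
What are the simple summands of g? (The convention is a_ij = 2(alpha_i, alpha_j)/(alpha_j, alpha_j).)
type C_4 + type E_6

The diagram associated to this matrix has two connected components: the simple roots {alpha_2, alpha_4, alpha_9, alpha_10} form a chain of 4 nodes with a double edge at one end; the terminal node there is the unique long simple root (C_4), and {alpha_1, alpha_3, alpha_5, alpha_6, alpha_7, alpha_8} form a chain of 5 nodes with one extra node attached to the third node from one end (E_6). A semisimple Lie algebra decomposes uniquely as the direct sum of simple ideals, one per connected component of its Dynkin diagram, so g ≅ C_4 ⊕ E_6 (dimension 36 + 78 = 114).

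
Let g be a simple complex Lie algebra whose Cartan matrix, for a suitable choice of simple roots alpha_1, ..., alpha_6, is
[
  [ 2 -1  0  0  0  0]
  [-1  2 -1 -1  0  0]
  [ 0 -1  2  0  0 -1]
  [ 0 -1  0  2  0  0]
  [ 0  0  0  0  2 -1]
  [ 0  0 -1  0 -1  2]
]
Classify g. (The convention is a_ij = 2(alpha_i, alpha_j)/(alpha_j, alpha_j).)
D_6 (so(12))

The matrix has rank 6 with 2's on the diagonal. Reading the off-diagonal entries as Dynkin edges (a single edge where a_ij = a_ji = -1; a double or triple edge where a_ij * a_ji = 2 or 3), the diagram is a chain of 4 nodes with a fork of two nodes at one end (D_6). One simple-root ordering that puts it in standard form is (alpha_5, alpha_6, alpha_3, alpha_2, alpha_1, alpha_4). So the algebra is type D_6, i.e. so(12).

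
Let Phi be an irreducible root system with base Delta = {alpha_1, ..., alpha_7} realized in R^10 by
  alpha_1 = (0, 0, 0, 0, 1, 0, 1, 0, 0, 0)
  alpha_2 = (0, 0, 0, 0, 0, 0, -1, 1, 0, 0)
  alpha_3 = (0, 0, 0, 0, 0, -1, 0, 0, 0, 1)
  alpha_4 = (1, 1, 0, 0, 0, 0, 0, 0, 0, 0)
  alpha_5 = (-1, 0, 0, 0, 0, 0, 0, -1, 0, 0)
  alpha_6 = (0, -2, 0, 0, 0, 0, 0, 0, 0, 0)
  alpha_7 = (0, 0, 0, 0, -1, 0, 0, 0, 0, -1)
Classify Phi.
type C_7

Compute the Cartan integers a_ij = 2(alpha_i, alpha_j)/(alpha_j, alpha_j); the resulting 7x7 Cartan matrix is
[[2, -1, 0, 0, 0, 0, -1], [-1, 2, 0, 0, -1, 0, 0], [0, 0, 2, 0, 0, 0, -1], [0, 0, 0, 2, -1, -1, 0], [0, -1, 0, -1, 2, 0, 0], [0, 0, 0, -2, 0, 2, 0], [-1, 0, -1, 0, 0, 0, 2]].
The roots have two lengths (squared-length ratio 2:1); the short ones are alpha_{1,2,3,4,5,7}. The associated Dynkin diagram is a chain of 7 nodes with a double edge at one end; the terminal node there is the unique long simple root (C_7), so the type is C_7 (the algebra sp(14)).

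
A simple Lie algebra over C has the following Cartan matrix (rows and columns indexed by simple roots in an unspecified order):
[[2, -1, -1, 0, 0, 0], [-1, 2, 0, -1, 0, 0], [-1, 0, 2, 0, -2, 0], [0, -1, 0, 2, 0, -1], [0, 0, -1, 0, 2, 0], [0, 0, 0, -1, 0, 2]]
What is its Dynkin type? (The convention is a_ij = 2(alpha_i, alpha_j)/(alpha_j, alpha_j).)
B6

The matrix has rank 6 with 2's on the diagonal. Reading the off-diagonal entries as Dynkin edges (a single edge where a_ij = a_ji = -1; a double or triple edge where a_ij * a_ji = 2 or 3), the diagram is a chain of 6 nodes with a double edge at one end; the terminal node there is the unique short simple root (B_6). One simple-root ordering that puts it in standard form is (alpha_6, alpha_4, alpha_2, alpha_1, alpha_3, alpha_5). So the algebra is type B_6, i.e. so(13).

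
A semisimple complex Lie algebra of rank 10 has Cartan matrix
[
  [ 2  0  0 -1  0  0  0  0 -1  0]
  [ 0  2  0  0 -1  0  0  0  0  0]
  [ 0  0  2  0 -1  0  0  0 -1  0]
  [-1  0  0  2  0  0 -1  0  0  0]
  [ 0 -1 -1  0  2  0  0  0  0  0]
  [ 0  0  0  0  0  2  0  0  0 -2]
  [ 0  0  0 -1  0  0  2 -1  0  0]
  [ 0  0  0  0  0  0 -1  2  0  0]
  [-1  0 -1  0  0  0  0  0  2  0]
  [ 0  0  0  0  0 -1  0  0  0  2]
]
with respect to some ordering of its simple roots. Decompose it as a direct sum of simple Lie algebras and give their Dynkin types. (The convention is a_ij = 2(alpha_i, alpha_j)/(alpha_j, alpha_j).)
A_8 (sl(9)) ⊕ B_2 (so(5))

The diagram associated to this matrix has two connected components: the simple roots {alpha_1, alpha_2, alpha_3, alpha_4, alpha_5, alpha_7, alpha_8, alpha_9} form a chain of 8 nodes with single edges (A_8), and {alpha_6, alpha_10} form a chain of 2 nodes with a double edge at one end; the terminal node there is the unique short simple root (B_2). A semisimple Lie algebra decomposes uniquely as the direct sum of simple ideals, one per connected component of its Dynkin diagram, so g ≅ A_8 ⊕ B_2 (dimension 80 + 10 = 90).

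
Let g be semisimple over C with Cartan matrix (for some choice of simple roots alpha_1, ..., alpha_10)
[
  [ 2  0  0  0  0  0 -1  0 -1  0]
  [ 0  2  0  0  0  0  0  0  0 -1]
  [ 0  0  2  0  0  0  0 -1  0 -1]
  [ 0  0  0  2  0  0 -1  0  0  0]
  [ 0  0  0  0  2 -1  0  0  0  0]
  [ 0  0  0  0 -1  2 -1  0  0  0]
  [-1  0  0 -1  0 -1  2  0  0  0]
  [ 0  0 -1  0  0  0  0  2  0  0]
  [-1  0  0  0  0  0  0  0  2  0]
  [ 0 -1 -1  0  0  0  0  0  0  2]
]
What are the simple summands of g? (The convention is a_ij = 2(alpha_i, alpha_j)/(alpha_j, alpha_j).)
The diagram associated to this matrix has two connected components: the simple roots {alpha_2, alpha_3, alpha_8, alpha_10} form a chain of 4 nodes with single edges (A_4), and {alpha_1, alpha_4, alpha_5, alpha_6, alpha_7, alpha_9} form a chain of 5 nodes with one extra node attached to the third node from one end (E_6). A semisimple Lie algebra decomposes uniquely as the direct sum of simple ideals, one per connected component of its Dynkin diagram, so g ≅ A_4 ⊕ E_6 (dimension 24 + 78 = 102).

A4 ⊕ E6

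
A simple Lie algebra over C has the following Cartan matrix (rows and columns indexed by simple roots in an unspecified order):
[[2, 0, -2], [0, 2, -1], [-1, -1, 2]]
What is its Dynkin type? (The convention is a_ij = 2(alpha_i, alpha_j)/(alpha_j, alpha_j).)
The matrix has rank 3 with 2's on the diagonal. Reading the off-diagonal entries as Dynkin edges (a single edge where a_ij = a_ji = -1; a double or triple edge where a_ij * a_ji = 2 or 3), the diagram is a chain of 3 nodes with a double edge at one end; the terminal node there is the unique long simple root (C_3). One simple-root ordering that puts it in standard form is (alpha_2, alpha_3, alpha_1). So the algebra is type C_3, i.e. sp(6).

type C_3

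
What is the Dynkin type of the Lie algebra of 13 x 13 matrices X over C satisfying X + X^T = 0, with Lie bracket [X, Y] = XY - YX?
This is so(13) with 13 odd, which has dimension 13(13-1)/2 = 78 and rank (13-1)/2 = 6. In the classification of classical Lie algebras, the orthogonal algebra so(2n+1) in an odd number of variables has type B_n; here n = 6, so the Dynkin diagram is a chain of 6 nodes with a double edge at one end; the terminal node there is the unique short simple root (B_6). Hence the type is B_6.

type B_6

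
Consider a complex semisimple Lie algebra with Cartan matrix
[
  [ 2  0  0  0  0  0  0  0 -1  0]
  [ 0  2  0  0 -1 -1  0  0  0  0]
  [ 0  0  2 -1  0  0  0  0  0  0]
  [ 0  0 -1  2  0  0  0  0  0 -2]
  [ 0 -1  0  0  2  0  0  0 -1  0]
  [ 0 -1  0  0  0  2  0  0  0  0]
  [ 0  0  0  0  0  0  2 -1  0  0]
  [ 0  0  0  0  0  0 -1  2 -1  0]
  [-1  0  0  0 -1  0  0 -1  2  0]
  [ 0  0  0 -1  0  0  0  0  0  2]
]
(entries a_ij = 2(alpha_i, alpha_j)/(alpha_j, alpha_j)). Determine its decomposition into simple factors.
B_3 ⊕ E_7

The diagram associated to this matrix has two connected components: the simple roots {alpha_3, alpha_4, alpha_10} form a chain of 3 nodes with a double edge at one end; the terminal node there is the unique short simple root (B_3), and {alpha_1, alpha_2, alpha_5, alpha_6, alpha_7, alpha_8, alpha_9} form a chain of 6 nodes with one extra node attached to the third node from one end (E_7). A semisimple Lie algebra decomposes uniquely as the direct sum of simple ideals, one per connected component of its Dynkin diagram, so g ≅ B_3 ⊕ E_7 (dimension 21 + 133 = 154).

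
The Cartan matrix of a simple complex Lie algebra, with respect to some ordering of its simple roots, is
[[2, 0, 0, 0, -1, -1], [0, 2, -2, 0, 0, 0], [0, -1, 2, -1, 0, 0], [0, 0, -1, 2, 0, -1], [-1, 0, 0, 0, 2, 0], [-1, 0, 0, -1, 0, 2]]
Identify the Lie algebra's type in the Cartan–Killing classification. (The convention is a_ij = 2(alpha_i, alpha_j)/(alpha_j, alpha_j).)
The matrix has rank 6 with 2's on the diagonal. Reading the off-diagonal entries as Dynkin edges (a single edge where a_ij = a_ji = -1; a double or triple edge where a_ij * a_ji = 2 or 3), the diagram is a chain of 6 nodes with a double edge at one end; the terminal node there is the unique long simple root (C_6). One simple-root ordering that puts it in standard form is (alpha_5, alpha_1, alpha_6, alpha_4, alpha_3, alpha_2). So the algebra is type C_6, i.e. sp(12).

type C_6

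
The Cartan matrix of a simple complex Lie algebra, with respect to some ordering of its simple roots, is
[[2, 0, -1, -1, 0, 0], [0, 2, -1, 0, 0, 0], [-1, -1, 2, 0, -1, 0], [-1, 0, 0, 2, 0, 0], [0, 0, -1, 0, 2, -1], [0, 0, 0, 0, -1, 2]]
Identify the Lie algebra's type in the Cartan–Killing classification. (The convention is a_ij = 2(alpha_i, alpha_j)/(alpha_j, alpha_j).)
type E_6

The matrix has rank 6 with 2's on the diagonal. Reading the off-diagonal entries as Dynkin edges (a single edge where a_ij = a_ji = -1; a double or triple edge where a_ij * a_ji = 2 or 3), the diagram is a chain of 5 nodes with one extra node attached to the third node from one end (E_6). One simple-root ordering that puts it in standard form is (alpha_4, alpha_2, alpha_1, alpha_3, alpha_5, alpha_6). So the algebra is type E_6.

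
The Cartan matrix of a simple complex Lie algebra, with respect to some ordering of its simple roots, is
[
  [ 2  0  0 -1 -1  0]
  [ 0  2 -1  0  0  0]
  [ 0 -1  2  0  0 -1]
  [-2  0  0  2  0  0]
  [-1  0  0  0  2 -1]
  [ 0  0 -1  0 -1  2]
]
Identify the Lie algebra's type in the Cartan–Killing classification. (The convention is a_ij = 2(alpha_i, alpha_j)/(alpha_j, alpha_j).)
C_6

The matrix has rank 6 with 2's on the diagonal. Reading the off-diagonal entries as Dynkin edges (a single edge where a_ij = a_ji = -1; a double or triple edge where a_ij * a_ji = 2 or 3), the diagram is a chain of 6 nodes with a double edge at one end; the terminal node there is the unique long simple root (C_6). One simple-root ordering that puts it in standard form is (alpha_2, alpha_3, alpha_6, alpha_5, alpha_1, alpha_4). So the algebra is type C_6, i.e. sp(12).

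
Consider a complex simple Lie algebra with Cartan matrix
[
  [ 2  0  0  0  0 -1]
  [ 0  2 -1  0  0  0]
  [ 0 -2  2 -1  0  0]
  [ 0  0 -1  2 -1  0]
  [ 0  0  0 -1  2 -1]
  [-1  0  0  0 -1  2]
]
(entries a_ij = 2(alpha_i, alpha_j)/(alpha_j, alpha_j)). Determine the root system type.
type B_6

The matrix has rank 6 with 2's on the diagonal. Reading the off-diagonal entries as Dynkin edges (a single edge where a_ij = a_ji = -1; a double or triple edge where a_ij * a_ji = 2 or 3), the diagram is a chain of 6 nodes with a double edge at one end; the terminal node there is the unique short simple root (B_6). One simple-root ordering that puts it in standard form is (alpha_1, alpha_6, alpha_5, alpha_4, alpha_3, alpha_2). So the algebra is type B_6, i.e. so(13).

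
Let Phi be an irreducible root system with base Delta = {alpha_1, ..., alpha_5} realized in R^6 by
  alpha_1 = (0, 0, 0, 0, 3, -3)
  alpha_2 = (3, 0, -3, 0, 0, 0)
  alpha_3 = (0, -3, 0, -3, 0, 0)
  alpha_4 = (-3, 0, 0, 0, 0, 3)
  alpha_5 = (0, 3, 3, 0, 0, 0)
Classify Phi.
Compute the Cartan integers a_ij = 2(alpha_i, alpha_j)/(alpha_j, alpha_j); the resulting 5x5 Cartan matrix is
[[2, 0, 0, -1, 0], [0, 2, 0, -1, -1], [0, 0, 2, 0, -1], [-1, -1, 0, 2, 0], [0, -1, -1, 0, 2]].
All simple roots have the same length, so the diagram is simply laced. The associated Dynkin diagram is a chain of 5 nodes with single edges (A_5), so the type is A_5 (the algebra sl(6)).

A_5 (sl(6))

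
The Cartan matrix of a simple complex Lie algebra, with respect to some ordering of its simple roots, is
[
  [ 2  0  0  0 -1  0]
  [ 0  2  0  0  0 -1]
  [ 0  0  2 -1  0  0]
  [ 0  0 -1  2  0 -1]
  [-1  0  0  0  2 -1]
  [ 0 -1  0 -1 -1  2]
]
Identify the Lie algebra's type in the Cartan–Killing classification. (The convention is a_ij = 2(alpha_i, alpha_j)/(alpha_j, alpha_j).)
The matrix has rank 6 with 2's on the diagonal. Reading the off-diagonal entries as Dynkin edges (a single edge where a_ij = a_ji = -1; a double or triple edge where a_ij * a_ji = 2 or 3), the diagram is a chain of 5 nodes with one extra node attached to the third node from one end (E_6). One simple-root ordering that puts it in standard form is (alpha_1, alpha_2, alpha_5, alpha_6, alpha_4, alpha_3). So the algebra is type E_6.

type E_6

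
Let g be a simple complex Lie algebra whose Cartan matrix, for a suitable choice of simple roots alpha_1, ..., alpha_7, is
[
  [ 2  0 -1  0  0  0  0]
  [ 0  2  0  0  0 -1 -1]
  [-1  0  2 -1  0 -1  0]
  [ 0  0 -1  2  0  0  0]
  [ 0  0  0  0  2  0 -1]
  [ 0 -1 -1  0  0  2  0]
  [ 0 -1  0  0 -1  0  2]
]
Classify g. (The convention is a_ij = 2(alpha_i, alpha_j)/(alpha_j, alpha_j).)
D_7 (so(14))

The matrix has rank 7 with 2's on the diagonal. Reading the off-diagonal entries as Dynkin edges (a single edge where a_ij = a_ji = -1; a double or triple edge where a_ij * a_ji = 2 or 3), the diagram is a chain of 5 nodes with a fork of two nodes at one end (D_7). One simple-root ordering that puts it in standard form is (alpha_5, alpha_7, alpha_2, alpha_6, alpha_3, alpha_4, alpha_1). So the algebra is type D_7, i.e. so(14).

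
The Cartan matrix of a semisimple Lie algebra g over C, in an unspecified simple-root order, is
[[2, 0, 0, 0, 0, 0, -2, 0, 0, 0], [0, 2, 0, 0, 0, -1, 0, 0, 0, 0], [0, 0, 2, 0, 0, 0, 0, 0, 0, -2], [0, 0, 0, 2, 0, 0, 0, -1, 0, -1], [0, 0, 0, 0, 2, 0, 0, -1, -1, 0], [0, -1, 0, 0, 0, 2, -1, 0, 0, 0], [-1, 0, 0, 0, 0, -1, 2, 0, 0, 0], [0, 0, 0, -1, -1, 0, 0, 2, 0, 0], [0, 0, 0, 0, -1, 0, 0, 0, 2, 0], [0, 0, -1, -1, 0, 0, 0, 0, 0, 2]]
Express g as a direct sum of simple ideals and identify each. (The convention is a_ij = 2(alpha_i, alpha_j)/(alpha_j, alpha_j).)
The diagram associated to this matrix has two connected components: the simple roots {alpha_1, alpha_2, alpha_6, alpha_7} form a chain of 4 nodes with a double edge at one end; the terminal node there is the unique long simple root (C_4), and {alpha_3, alpha_4, alpha_5, alpha_8, alpha_9, alpha_10} form a chain of 6 nodes with a double edge at one end; the terminal node there is the unique long simple root (C_6). A semisimple Lie algebra decomposes uniquely as the direct sum of simple ideals, one per connected component of its Dynkin diagram, so g ≅ C_4 ⊕ C_6 (dimension 36 + 78 = 114).

type C_4 + type C_6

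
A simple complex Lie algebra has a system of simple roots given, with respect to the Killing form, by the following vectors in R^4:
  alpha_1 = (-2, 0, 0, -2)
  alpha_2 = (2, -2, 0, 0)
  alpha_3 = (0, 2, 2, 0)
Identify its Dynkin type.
type A_3

Compute the Cartan integers a_ij = 2(alpha_i, alpha_j)/(alpha_j, alpha_j); the resulting 3x3 Cartan matrix is
[[2, -1, 0], [-1, 2, -1], [0, -1, 2]].
All simple roots have the same length, so the diagram is simply laced. The associated Dynkin diagram is a chain of 3 nodes with single edges (A_3), so the type is A_3 (the algebra sl(4)).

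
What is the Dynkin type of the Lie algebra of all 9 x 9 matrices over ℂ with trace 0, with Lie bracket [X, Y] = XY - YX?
A8

This is sl(9), which has dimension 9^2 - 1 = 80 and rank 9 - 1 = 8 (a Cartan subalgebra is the diagonal traceless matrices). In the classification of classical Lie algebras, the special linear algebra sl(n+1) has type A_n; here n = 8, so the Dynkin diagram is a chain of 8 nodes with single edges (A_8). Hence the type is A_8.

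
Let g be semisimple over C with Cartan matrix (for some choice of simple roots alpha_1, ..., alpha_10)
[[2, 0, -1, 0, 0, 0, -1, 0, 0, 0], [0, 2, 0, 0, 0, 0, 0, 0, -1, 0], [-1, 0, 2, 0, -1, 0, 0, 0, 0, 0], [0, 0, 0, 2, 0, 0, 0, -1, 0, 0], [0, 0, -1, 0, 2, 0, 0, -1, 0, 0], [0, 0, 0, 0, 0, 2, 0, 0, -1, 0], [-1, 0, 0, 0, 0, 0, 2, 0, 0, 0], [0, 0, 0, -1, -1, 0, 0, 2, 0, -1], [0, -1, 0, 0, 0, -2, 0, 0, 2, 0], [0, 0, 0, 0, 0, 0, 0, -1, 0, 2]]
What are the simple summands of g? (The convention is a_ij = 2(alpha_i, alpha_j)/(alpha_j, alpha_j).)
B_3 + D_7

The diagram associated to this matrix has two connected components: the simple roots {alpha_2, alpha_6, alpha_9} form a chain of 3 nodes with a double edge at one end; the terminal node there is the unique short simple root (B_3), and {alpha_1, alpha_3, alpha_4, alpha_5, alpha_7, alpha_8, alpha_10} form a chain of 5 nodes with a fork of two nodes at one end (D_7). A semisimple Lie algebra decomposes uniquely as the direct sum of simple ideals, one per connected component of its Dynkin diagram, so g ≅ B_3 ⊕ D_7 (dimension 21 + 91 = 112).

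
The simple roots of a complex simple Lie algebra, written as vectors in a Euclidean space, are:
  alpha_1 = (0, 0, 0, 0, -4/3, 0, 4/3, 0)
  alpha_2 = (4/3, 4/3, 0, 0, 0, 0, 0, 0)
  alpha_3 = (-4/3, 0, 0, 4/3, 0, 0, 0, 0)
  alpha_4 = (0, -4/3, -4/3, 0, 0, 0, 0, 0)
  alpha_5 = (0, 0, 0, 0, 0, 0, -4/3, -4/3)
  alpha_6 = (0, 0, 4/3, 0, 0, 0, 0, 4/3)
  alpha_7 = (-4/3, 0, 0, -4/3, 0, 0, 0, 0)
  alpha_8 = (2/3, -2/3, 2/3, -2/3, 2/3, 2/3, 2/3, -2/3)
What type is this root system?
E8

Compute the Cartan integers a_ij = 2(alpha_i, alpha_j)/(alpha_j, alpha_j); the resulting 8x8 Cartan matrix is
[[2, 0, 0, 0, -1, 0, 0, 0], [0, 2, -1, -1, 0, 0, -1, 0], [0, -1, 2, 0, 0, 0, 0, -1], [0, -1, 0, 2, 0, -1, 0, 0], [-1, 0, 0, 0, 2, -1, 0, 0], [0, 0, 0, -1, -1, 2, 0, 0], [0, -1, 0, 0, 0, 0, 2, 0], [0, 0, -1, 0, 0, 0, 0, 2]].
All simple roots have the same length, so the diagram is simply laced. The associated Dynkin diagram is a chain of 7 nodes with one extra node attached to the third node from one end (E_8), so the type is E_8.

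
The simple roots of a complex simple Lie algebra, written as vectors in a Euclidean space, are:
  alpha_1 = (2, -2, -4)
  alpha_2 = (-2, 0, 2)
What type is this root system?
type G_2

Compute the Cartan integers a_ij = 2(alpha_i, alpha_j)/(alpha_j, alpha_j); the resulting 2x2 Cartan matrix is
[[2, -3], [-1, 2]].
The roots have two lengths (squared-length ratio 3:1); the short ones are alpha_{2}. The associated Dynkin diagram is two nodes joined by a triple edge (G_2), so the type is G_2.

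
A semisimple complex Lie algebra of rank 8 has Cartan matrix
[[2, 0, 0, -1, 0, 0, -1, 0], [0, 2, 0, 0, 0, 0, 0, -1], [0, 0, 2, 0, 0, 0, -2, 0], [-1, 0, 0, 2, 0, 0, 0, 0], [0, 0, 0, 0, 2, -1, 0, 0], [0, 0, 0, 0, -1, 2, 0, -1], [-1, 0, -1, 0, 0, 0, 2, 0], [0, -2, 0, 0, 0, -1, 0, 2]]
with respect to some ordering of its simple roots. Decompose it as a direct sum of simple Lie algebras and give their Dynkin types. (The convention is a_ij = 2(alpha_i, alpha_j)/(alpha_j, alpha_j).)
The diagram associated to this matrix has two connected components: the simple roots {alpha_2, alpha_5, alpha_6, alpha_8} form a chain of 4 nodes with a double edge at one end; the terminal node there is the unique short simple root (B_4), and {alpha_1, alpha_3, alpha_4, alpha_7} form a chain of 4 nodes with a double edge at one end; the terminal node there is the unique long simple root (C_4). A semisimple Lie algebra decomposes uniquely as the direct sum of simple ideals, one per connected component of its Dynkin diagram, so g ≅ B_4 ⊕ C_4 (dimension 36 + 36 = 72).

B_4 (so(9)) ⊕ C_4 (sp(8))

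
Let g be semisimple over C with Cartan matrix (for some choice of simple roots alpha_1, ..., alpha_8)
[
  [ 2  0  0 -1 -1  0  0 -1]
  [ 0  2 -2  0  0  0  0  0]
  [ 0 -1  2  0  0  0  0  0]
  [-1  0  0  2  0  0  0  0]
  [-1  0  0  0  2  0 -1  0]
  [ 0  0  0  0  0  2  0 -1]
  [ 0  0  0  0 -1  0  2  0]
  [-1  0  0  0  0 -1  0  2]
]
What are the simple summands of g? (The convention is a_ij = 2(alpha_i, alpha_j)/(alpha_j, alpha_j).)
B_2 (so(5)) + E_6

The diagram associated to this matrix has two connected components: the simple roots {alpha_2, alpha_3} form a chain of 2 nodes with a double edge at one end; the terminal node there is the unique short simple root (B_2), and {alpha_1, alpha_4, alpha_5, alpha_6, alpha_7, alpha_8} form a chain of 5 nodes with one extra node attached to the third node from one end (E_6). A semisimple Lie algebra decomposes uniquely as the direct sum of simple ideals, one per connected component of its Dynkin diagram, so g ≅ B_2 ⊕ E_6 (dimension 10 + 78 = 88).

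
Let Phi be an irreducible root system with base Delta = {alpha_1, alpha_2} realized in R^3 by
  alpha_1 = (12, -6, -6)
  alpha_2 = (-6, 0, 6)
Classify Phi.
type G_2

Compute the Cartan integers a_ij = 2(alpha_i, alpha_j)/(alpha_j, alpha_j); the resulting 2x2 Cartan matrix is
[[2, -3], [-1, 2]].
The roots have two lengths (squared-length ratio 3:1); the short ones are alpha_{2}. The associated Dynkin diagram is two nodes joined by a triple edge (G_2), so the type is G_2.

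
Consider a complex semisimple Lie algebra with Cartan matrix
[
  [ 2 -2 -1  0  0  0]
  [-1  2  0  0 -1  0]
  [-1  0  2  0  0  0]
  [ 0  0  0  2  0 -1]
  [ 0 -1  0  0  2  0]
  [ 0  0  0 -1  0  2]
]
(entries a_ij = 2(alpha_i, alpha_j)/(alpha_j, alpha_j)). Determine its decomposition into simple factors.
The diagram associated to this matrix has two connected components: the simple roots {alpha_4, alpha_6} form a chain of 2 nodes with single edges (A_2), and {alpha_1, alpha_2, alpha_3, alpha_5} form a chain of 4 nodes with a double edge between the middle two (F_4). A semisimple Lie algebra decomposes uniquely as the direct sum of simple ideals, one per connected component of its Dynkin diagram, so g ≅ A_2 ⊕ F_4 (dimension 8 + 52 = 60).

type A_2 ⊕ type F_4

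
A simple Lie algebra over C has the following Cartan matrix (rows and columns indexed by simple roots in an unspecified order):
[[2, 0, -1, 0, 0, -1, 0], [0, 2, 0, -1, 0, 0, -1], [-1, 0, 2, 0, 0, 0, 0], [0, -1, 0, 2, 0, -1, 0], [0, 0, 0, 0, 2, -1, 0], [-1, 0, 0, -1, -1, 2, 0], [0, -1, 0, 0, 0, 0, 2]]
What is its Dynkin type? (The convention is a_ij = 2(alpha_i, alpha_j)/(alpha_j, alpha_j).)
The matrix has rank 7 with 2's on the diagonal. Reading the off-diagonal entries as Dynkin edges (a single edge where a_ij = a_ji = -1; a double or triple edge where a_ij * a_ji = 2 or 3), the diagram is a chain of 6 nodes with one extra node attached to the third node from one end (E_7). One simple-root ordering that puts it in standard form is (alpha_3, alpha_5, alpha_1, alpha_6, alpha_4, alpha_2, alpha_7). So the algebra is type E_7.

E7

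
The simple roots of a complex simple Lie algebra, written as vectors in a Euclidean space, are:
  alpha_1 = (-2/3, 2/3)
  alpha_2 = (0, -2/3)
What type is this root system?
B_2

Compute the Cartan integers a_ij = 2(alpha_i, alpha_j)/(alpha_j, alpha_j); the resulting 2x2 Cartan matrix is
[[2, -2], [-1, 2]].
The roots have two lengths (squared-length ratio 2:1); the short ones are alpha_{2}. The associated Dynkin diagram is a chain of 2 nodes with a double edge at one end; the terminal node there is the unique short simple root (B_2), so the type is B_2 (the algebra so(5)).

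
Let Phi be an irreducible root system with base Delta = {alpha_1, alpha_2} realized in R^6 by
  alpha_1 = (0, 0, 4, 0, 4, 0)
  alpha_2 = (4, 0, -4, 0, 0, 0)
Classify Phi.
Compute the Cartan integers a_ij = 2(alpha_i, alpha_j)/(alpha_j, alpha_j); the resulting 2x2 Cartan matrix is
[[2, -1], [-1, 2]].
All simple roots have the same length, so the diagram is simply laced. The associated Dynkin diagram is a chain of 2 nodes with single edges (A_2), so the type is A_2 (the algebra sl(3)).

type A_2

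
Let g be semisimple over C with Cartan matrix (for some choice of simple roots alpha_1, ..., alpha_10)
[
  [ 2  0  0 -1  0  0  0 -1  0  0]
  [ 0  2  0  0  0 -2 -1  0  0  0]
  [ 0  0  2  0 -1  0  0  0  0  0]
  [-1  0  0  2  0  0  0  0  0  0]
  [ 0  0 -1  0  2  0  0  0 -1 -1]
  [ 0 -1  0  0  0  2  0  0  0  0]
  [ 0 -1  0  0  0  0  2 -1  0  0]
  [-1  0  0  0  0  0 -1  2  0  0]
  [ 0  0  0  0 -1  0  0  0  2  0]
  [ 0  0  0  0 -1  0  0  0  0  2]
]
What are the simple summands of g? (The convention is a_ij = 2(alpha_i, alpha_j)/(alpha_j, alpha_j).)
The diagram associated to this matrix has two connected components: the simple roots {alpha_1, alpha_2, alpha_4, alpha_6, alpha_7, alpha_8} form a chain of 6 nodes with a double edge at one end; the terminal node there is the unique short simple root (B_6), and {alpha_3, alpha_5, alpha_9, alpha_10} form a chain of 2 nodes with a fork of two nodes at one end (D_4). A semisimple Lie algebra decomposes uniquely as the direct sum of simple ideals, one per connected component of its Dynkin diagram, so g ≅ B_6 ⊕ D_4 (dimension 78 + 28 = 106).

B_6 + D_4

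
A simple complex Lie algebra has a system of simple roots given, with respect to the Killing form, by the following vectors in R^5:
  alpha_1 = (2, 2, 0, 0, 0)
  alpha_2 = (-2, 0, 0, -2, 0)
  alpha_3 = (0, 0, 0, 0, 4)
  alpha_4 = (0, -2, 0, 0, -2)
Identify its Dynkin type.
Compute the Cartan integers a_ij = 2(alpha_i, alpha_j)/(alpha_j, alpha_j); the resulting 4x4 Cartan matrix is
[[2, -1, 0, -1], [-1, 2, 0, 0], [0, 0, 2, -2], [-1, 0, -1, 2]].
The roots have two lengths (squared-length ratio 2:1); the short ones are alpha_{1,2,4}. The associated Dynkin diagram is a chain of 4 nodes with a double edge at one end; the terminal node there is the unique long simple root (C_4), so the type is C_4 (the algebra sp(8)).

C_4 (sp(8))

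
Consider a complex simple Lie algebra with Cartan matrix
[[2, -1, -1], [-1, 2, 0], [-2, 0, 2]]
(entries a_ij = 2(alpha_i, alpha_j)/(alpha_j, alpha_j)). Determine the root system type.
The matrix has rank 3 with 2's on the diagonal. Reading the off-diagonal entries as Dynkin edges (a single edge where a_ij = a_ji = -1; a double or triple edge where a_ij * a_ji = 2 or 3), the diagram is a chain of 3 nodes with a double edge at one end; the terminal node there is the unique long simple root (C_3). One simple-root ordering that puts it in standard form is (alpha_2, alpha_1, alpha_3). So the algebra is type C_3, i.e. sp(6).

C_3 (sp(6))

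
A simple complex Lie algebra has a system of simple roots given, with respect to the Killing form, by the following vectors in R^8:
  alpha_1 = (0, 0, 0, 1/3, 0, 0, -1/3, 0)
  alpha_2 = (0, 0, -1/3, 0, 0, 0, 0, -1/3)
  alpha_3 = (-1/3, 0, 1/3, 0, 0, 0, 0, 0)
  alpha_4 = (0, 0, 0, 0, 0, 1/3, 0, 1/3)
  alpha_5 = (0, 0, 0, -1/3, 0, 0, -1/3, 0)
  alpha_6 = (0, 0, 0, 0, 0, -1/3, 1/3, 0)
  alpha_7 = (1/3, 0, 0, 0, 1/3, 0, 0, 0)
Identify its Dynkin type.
Compute the Cartan integers a_ij = 2(alpha_i, alpha_j)/(alpha_j, alpha_j); the resulting 7x7 Cartan matrix is
[[2, 0, 0, 0, 0, -1, 0], [0, 2, -1, -1, 0, 0, 0], [0, -1, 2, 0, 0, 0, -1], [0, -1, 0, 2, 0, -1, 0], [0, 0, 0, 0, 2, -1, 0], [-1, 0, 0, -1, -1, 2, 0], [0, 0, -1, 0, 0, 0, 2]].
All simple roots have the same length, so the diagram is simply laced. The associated Dynkin diagram is a chain of 5 nodes with a fork of two nodes at one end (D_7), so the type is D_7 (the algebra so(14)).

D_7 (so(14))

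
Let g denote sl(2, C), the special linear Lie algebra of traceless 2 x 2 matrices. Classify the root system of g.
This is sl(2), which has dimension 2^2 - 1 = 3 and rank 2 - 1 = 1 (a Cartan subalgebra is the diagonal traceless matrices). In the classification of classical Lie algebras, the special linear algebra sl(n+1) has type A_n; here n = 1, so the Dynkin diagram is a chain of 1 nodes with single edges (A_1). Hence the type is A_1.

A_1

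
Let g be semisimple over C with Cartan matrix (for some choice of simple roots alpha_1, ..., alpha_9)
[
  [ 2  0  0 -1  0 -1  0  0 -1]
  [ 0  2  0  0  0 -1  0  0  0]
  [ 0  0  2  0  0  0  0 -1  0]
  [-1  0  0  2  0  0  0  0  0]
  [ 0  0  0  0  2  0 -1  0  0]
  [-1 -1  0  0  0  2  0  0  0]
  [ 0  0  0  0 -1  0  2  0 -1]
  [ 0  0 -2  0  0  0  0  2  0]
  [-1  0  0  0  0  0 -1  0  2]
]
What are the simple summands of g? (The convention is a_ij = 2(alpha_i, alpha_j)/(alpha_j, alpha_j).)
The diagram associated to this matrix has two connected components: the simple roots {alpha_3, alpha_8} form a chain of 2 nodes with a double edge at one end; the terminal node there is the unique short simple root (B_2), and {alpha_1, alpha_2, alpha_4, alpha_5, alpha_6, alpha_7, alpha_9} form a chain of 6 nodes with one extra node attached to the third node from one end (E_7). A semisimple Lie algebra decomposes uniquely as the direct sum of simple ideals, one per connected component of its Dynkin diagram, so g ≅ B_2 ⊕ E_7 (dimension 10 + 133 = 143).

type B_2 ⊕ type E_7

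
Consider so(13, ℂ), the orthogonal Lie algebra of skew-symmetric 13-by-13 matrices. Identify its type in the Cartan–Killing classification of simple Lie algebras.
B_6

This is so(13) with 13 odd, which has dimension 13(13-1)/2 = 78 and rank (13-1)/2 = 6. In the classification of classical Lie algebras, the orthogonal algebra so(2n+1) in an odd number of variables has type B_n; here n = 6, so the Dynkin diagram is a chain of 6 nodes with a double edge at one end; the terminal node there is the unique short simple root (B_6). Hence the type is B_6.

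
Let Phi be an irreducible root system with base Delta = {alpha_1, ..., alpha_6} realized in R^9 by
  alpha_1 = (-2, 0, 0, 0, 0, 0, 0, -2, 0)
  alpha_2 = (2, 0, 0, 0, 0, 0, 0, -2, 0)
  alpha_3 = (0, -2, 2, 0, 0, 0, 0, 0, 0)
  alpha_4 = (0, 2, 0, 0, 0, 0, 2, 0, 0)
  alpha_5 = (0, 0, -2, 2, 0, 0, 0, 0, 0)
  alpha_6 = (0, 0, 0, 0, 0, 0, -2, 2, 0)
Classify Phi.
D_6 (so(12))

Compute the Cartan integers a_ij = 2(alpha_i, alpha_j)/(alpha_j, alpha_j); the resulting 6x6 Cartan matrix is
[[2, 0, 0, 0, 0, -1], [0, 2, 0, 0, 0, -1], [0, 0, 2, -1, -1, 0], [0, 0, -1, 2, 0, -1], [0, 0, -1, 0, 2, 0], [-1, -1, 0, -1, 0, 2]].
All simple roots have the same length, so the diagram is simply laced. The associated Dynkin diagram is a chain of 4 nodes with a fork of two nodes at one end (D_6), so the type is D_6 (the algebra so(12)).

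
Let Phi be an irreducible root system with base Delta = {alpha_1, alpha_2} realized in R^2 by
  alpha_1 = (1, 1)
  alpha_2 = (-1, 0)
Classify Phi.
B2

Compute the Cartan integers a_ij = 2(alpha_i, alpha_j)/(alpha_j, alpha_j); the resulting 2x2 Cartan matrix is
[[2, -2], [-1, 2]].
The roots have two lengths (squared-length ratio 2:1); the short ones are alpha_{2}. The associated Dynkin diagram is a chain of 2 nodes with a double edge at one end; the terminal node there is the unique short simple root (B_2), so the type is B_2 (the algebra so(5)).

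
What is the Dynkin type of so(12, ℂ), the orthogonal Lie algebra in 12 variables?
D6

This is so(12) with 12 even, which has dimension 12(12-1)/2 = 66 and rank 12/2 = 6. In the classification of classical Lie algebras, the orthogonal algebra so(2n) in an even number of variables has type D_n; here n = 6, so the Dynkin diagram is a chain of 4 nodes with a fork of two nodes at one end (D_6). Hence the type is D_6.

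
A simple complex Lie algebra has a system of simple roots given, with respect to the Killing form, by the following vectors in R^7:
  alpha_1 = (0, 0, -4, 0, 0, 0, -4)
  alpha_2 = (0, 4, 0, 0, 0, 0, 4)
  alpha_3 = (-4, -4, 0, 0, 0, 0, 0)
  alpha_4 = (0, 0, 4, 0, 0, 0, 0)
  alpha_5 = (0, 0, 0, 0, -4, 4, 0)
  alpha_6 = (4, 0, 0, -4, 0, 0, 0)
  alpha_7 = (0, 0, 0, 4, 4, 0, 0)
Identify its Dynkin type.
Compute the Cartan integers a_ij = 2(alpha_i, alpha_j)/(alpha_j, alpha_j); the resulting 7x7 Cartan matrix is
[[2, -1, 0, -2, 0, 0, 0], [-1, 2, -1, 0, 0, 0, 0], [0, -1, 2, 0, 0, -1, 0], [-1, 0, 0, 2, 0, 0, 0], [0, 0, 0, 0, 2, 0, -1], [0, 0, -1, 0, 0, 2, -1], [0, 0, 0, 0, -1, -1, 2]].
The roots have two lengths (squared-length ratio 2:1); the short ones are alpha_{4}. The associated Dynkin diagram is a chain of 7 nodes with a double edge at one end; the terminal node there is the unique short simple root (B_7), so the type is B_7 (the algebra so(15)).

B_7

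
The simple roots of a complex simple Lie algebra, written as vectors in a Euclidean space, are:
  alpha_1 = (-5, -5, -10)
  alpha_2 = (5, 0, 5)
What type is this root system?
Compute the Cartan integers a_ij = 2(alpha_i, alpha_j)/(alpha_j, alpha_j); the resulting 2x2 Cartan matrix is
[[2, -3], [-1, 2]].
The roots have two lengths (squared-length ratio 3:1); the short ones are alpha_{2}. The associated Dynkin diagram is two nodes joined by a triple edge (G_2), so the type is G_2.

G_2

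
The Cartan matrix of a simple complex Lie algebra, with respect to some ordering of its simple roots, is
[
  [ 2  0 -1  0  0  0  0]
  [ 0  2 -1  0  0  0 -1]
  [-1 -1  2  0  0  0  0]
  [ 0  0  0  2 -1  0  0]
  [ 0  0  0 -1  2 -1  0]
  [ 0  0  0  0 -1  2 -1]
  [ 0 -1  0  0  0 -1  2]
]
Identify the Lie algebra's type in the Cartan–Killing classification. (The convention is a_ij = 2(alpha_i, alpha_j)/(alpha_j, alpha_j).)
The matrix has rank 7 with 2's on the diagonal. Reading the off-diagonal entries as Dynkin edges (a single edge where a_ij = a_ji = -1; a double or triple edge where a_ij * a_ji = 2 or 3), the diagram is a chain of 7 nodes with single edges (A_7). One simple-root ordering that puts it in standard form is (alpha_1, alpha_3, alpha_2, alpha_7, alpha_6, alpha_5, alpha_4). So the algebra is type A_7, i.e. sl(8).

A_7 (sl(8))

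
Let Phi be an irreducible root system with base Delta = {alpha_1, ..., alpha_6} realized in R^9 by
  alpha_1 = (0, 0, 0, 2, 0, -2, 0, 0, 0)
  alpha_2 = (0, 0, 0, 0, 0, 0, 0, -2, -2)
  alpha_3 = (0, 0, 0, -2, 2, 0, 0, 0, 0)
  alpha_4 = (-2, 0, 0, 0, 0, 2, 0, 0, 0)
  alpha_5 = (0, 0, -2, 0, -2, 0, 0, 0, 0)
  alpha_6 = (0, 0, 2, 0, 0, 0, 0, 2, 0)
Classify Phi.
Compute the Cartan integers a_ij = 2(alpha_i, alpha_j)/(alpha_j, alpha_j); the resulting 6x6 Cartan matrix is
[[2, 0, -1, -1, 0, 0], [0, 2, 0, 0, 0, -1], [-1, 0, 2, 0, -1, 0], [-1, 0, 0, 2, 0, 0], [0, 0, -1, 0, 2, -1], [0, -1, 0, 0, -1, 2]].
All simple roots have the same length, so the diagram is simply laced. The associated Dynkin diagram is a chain of 6 nodes with single edges (A_6), so the type is A_6 (the algebra sl(7)).

A_6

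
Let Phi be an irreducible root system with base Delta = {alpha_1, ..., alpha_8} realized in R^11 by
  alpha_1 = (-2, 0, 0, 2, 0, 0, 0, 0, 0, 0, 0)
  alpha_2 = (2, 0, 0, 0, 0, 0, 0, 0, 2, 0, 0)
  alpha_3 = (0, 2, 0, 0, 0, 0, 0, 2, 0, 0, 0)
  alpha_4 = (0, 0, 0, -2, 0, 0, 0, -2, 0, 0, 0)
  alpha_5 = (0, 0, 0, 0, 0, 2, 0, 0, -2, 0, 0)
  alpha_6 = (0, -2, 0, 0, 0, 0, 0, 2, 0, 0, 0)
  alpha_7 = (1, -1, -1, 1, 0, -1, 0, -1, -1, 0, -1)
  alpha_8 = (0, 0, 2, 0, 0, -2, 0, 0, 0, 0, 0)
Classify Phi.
E8

Compute the Cartan integers a_ij = 2(alpha_i, alpha_j)/(alpha_j, alpha_j); the resulting 8x8 Cartan matrix is
[[2, -1, 0, -1, 0, 0, 0, 0], [-1, 2, 0, 0, -1, 0, 0, 0], [0, 0, 2, -1, 0, 0, -1, 0], [-1, 0, -1, 2, 0, -1, 0, 0], [0, -1, 0, 0, 2, 0, 0, -1], [0, 0, 0, -1, 0, 2, 0, 0], [0, 0, -1, 0, 0, 0, 2, 0], [0, 0, 0, 0, -1, 0, 0, 2]].
All simple roots have the same length, so the diagram is simply laced. The associated Dynkin diagram is a chain of 7 nodes with one extra node attached to the third node from one end (E_8), so the type is E_8.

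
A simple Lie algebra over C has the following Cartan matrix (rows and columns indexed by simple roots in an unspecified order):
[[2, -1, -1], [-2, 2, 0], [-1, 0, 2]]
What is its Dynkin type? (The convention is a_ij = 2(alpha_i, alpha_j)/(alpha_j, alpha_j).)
type C_3

The matrix has rank 3 with 2's on the diagonal. Reading the off-diagonal entries as Dynkin edges (a single edge where a_ij = a_ji = -1; a double or triple edge where a_ij * a_ji = 2 or 3), the diagram is a chain of 3 nodes with a double edge at one end; the terminal node there is the unique long simple root (C_3). One simple-root ordering that puts it in standard form is (alpha_3, alpha_1, alpha_2). So the algebra is type C_3, i.e. sp(6).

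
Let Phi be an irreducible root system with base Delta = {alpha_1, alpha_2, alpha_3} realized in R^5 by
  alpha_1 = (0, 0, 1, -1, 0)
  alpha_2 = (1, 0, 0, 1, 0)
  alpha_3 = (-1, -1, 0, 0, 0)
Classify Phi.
Compute the Cartan integers a_ij = 2(alpha_i, alpha_j)/(alpha_j, alpha_j); the resulting 3x3 Cartan matrix is
[[2, -1, 0], [-1, 2, -1], [0, -1, 2]].
All simple roots have the same length, so the diagram is simply laced. The associated Dynkin diagram is a chain of 3 nodes with single edges (A_3), so the type is A_3 (the algebra sl(4)).

type A_3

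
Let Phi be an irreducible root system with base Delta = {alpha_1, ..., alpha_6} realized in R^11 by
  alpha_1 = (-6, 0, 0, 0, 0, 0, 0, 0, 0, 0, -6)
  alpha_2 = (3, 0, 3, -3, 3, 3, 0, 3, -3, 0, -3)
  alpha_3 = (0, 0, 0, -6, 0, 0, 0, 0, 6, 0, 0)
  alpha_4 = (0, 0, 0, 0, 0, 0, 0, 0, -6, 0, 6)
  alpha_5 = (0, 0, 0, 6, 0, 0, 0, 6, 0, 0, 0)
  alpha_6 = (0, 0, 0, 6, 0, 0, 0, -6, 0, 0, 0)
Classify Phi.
Compute the Cartan integers a_ij = 2(alpha_i, alpha_j)/(alpha_j, alpha_j); the resulting 6x6 Cartan matrix is
[[2, 0, 0, -1, 0, 0], [0, 2, 0, 0, 0, -1], [0, 0, 2, -1, -1, -1], [-1, 0, -1, 2, 0, 0], [0, 0, -1, 0, 2, 0], [0, -1, -1, 0, 0, 2]].
All simple roots have the same length, so the diagram is simply laced. The associated Dynkin diagram is a chain of 5 nodes with one extra node attached to the third node from one end (E_6), so the type is E_6.

E_6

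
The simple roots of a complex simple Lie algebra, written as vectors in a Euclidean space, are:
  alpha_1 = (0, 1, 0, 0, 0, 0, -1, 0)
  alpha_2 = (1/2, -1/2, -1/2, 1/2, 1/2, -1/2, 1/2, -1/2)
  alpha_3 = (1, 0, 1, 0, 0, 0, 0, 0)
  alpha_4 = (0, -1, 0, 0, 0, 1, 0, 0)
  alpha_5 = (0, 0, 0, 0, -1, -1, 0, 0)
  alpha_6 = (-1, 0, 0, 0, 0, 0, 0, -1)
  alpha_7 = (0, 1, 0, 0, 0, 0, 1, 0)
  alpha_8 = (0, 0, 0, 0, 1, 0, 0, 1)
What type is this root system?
Compute the Cartan integers a_ij = 2(alpha_i, alpha_j)/(alpha_j, alpha_j); the resulting 8x8 Cartan matrix is
[[2, -1, 0, -1, 0, 0, 0, 0], [-1, 2, 0, 0, 0, 0, 0, 0], [0, 0, 2, 0, 0, -1, 0, 0], [-1, 0, 0, 2, -1, 0, -1, 0], [0, 0, 0, -1, 2, 0, 0, -1], [0, 0, -1, 0, 0, 2, 0, -1], [0, 0, 0, -1, 0, 0, 2, 0], [0, 0, 0, 0, -1, -1, 0, 2]].
All simple roots have the same length, so the diagram is simply laced. The associated Dynkin diagram is a chain of 7 nodes with one extra node attached to the third node from one end (E_8), so the type is E_8.

E8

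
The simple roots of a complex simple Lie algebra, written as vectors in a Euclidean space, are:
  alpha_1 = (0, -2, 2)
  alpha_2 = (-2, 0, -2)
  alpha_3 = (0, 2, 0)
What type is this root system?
B3

Compute the Cartan integers a_ij = 2(alpha_i, alpha_j)/(alpha_j, alpha_j); the resulting 3x3 Cartan matrix is
[[2, -1, -2], [-1, 2, 0], [-1, 0, 2]].
The roots have two lengths (squared-length ratio 2:1); the short ones are alpha_{3}. The associated Dynkin diagram is a chain of 3 nodes with a double edge at one end; the terminal node there is the unique short simple root (B_3), so the type is B_3 (the algebra so(7)).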